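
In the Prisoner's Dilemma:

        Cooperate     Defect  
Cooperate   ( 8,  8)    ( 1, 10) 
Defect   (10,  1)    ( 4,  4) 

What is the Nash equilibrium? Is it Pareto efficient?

(Defect, Defect) is NE; not Pareto efficient

Work:
Defect dominates Cooperate for both players:
If P2 cooperates: Defect (10) > Cooperate (8)
If P2 defects: Defect (4) > Cooperate (1)
NE: (Defect, Defect) with payoff (4, 4)
But (Cooperate, Cooperate) = (8, 8) Pareto dominates (4, 4)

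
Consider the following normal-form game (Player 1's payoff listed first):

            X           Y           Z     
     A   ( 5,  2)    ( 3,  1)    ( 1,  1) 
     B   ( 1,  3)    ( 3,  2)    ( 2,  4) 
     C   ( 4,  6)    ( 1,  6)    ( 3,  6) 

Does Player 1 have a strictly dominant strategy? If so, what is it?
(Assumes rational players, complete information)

No strictly dominant strategy exists for Player 1

Work:
A strategy strictly dominates another if it gives a strictly higher payoff against every opponent action. Compare each pair of P1's strategies column-by-column:
  A vs B: [5 vs 1, 3 vs 3, 1 vs 2] → A does not strictly dominate B (column Y: 3 ≤ 3)
  A vs C: [5 vs 4, 3 vs 1, 1 vs 3] → A does not strictly dominate C (column Z: 1 ≤ 3)
  B vs A: [1 vs 5, 3 vs 3, 2 vs 1] → B does not strictly dominate A (column X: 1 ≤ 5)
  B vs C: [1 vs 4, 3 vs 1, 2 vs 3] → B does not strictly dominate C (column X: 1 ≤ 4)
  C vs A: [4 vs 5, 1 vs 3, 3 vs 1] → C does not strictly dominate A (column X: 4 ≤ 5)
  C vs B: [4 vs 1, 1 vs 3, 3 vs 2] → C does not strictly dominate B (column Y: 1 ≤ 3)
No single strategy strictly dominates all others → no strictly dominant strategy.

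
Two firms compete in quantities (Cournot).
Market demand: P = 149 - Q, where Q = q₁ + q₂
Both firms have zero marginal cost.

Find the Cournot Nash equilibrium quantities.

q₁* = q₂* = 49.67; P* = 49.67

Work:
Profit: π_i = P·q_i = (a - q_i - q_j)·q_i
FOC: ∂π_i/∂q_i = a - 2q_i - q_j = 0
Reaction function: q_i = (149 - q_j)/2
Symmetry: q* = 149/3 = 49.67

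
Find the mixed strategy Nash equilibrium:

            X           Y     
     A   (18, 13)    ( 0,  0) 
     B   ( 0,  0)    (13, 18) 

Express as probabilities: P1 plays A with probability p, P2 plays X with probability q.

p = 0.5806, q = 0.4194

Work:
Find probabilities that make opponent indifferent:
P2 chooses q to make P1 indifferent between A and B
P1 chooses p to make P2 indifferent between X and Y
Mixed NE: P1 plays (A: 0.5806, B: 0.4194), P2 plays (X: 0.4194, Y: 0.5806)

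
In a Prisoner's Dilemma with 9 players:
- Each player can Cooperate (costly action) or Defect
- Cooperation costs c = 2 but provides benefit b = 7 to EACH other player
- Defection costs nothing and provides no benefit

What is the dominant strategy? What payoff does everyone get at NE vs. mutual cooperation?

Dominant: Defect; NE payoff = 0; Coop payoff = 54

Work:
Defect dominates (saves cost c = 2, benefit to others is external)
NE: All defect → everyone gets 0
If all cooperate: each receives (8)×7 - 2 = 54
Social dilemma: 54 > 0 but NE gives 0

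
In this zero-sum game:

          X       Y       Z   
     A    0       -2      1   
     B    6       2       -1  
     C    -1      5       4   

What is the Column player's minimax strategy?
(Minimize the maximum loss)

Column should play Z, value = 4

Work:
Column player minimizes Row's maximum payoff:
Column X: max payoff to Row = 6
Column Y: max payoff to Row = 5
Column Z: max payoff to Row = 4
Minimum is 4, achieved by column Z.
Minimax strategy: Z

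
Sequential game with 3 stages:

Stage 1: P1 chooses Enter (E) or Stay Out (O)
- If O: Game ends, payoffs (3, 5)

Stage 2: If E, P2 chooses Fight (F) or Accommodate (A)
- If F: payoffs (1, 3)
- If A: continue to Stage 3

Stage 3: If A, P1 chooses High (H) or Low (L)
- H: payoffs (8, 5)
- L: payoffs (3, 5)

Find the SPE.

SPE: (E, A, H); Outcome (8, 5)

Work:
Stage 3: P1 chooses H (8 vs 3)
Stage 2: P2: F->3, A->5 (anticipating H). Choose A
Stage 1: P1: O->3, E->8 (anticipating A, H). Choose E
SPE path: E -> A -> H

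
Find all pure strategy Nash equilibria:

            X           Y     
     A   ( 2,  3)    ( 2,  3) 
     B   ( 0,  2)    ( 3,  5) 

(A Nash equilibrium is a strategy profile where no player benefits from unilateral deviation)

Nash equilibrium: (A, X), (B, Y)

Work:
Best responses:
  P1 vs X: payoffs [2, 0] → best response A (payoff 2)
  P1 vs Y: payoffs [2, 3] → best response B (payoff 3)
  P2 vs A: payoffs [3, 3] → best response X/Y (payoff 3)
  P2 vs B: payoffs [2, 5] → best response Y (payoff 5)
Mutual best responses: (A,X), (B,Y) → Nash equilibria.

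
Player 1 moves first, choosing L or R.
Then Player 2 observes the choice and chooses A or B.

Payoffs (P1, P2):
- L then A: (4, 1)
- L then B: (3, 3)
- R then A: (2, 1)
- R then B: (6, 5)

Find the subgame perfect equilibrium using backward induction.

P1 plays R, P2 plays B after L and B after R; Payoff (6, 5)

Work:
Backward induction:
After L: P2 chooses B → P1 gets 3
After R: P2 chooses B → P1 gets 6
P1 chooses R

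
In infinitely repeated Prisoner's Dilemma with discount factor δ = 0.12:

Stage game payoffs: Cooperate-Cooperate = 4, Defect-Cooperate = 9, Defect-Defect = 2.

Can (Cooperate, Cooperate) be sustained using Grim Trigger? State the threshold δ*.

δ* = 0.7143; since δ = 0.12 < 0.7143, cooperation cannot be sustained

Work:
For Grim Trigger:
Cooperate forever: 4/(1-δ)
Defect then punished: 9 + 2·δ/(1-δ)
Need: 4/(1-δ) ≥ 9 + 2·δ/(1-δ)
Solving: δ ≥ (T-R)/(T-P) = (9-4)/(9-2) = 0.7143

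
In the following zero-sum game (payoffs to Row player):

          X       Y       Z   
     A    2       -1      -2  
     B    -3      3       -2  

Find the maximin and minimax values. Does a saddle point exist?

Maximin = -2, Minimax = -2, Saddle: True

Work:
Row minimums: [-2, -3] → maximin = -2
Column maximums: [2, 3, -2] → minimax = -2
Saddle point exists! Game value = -2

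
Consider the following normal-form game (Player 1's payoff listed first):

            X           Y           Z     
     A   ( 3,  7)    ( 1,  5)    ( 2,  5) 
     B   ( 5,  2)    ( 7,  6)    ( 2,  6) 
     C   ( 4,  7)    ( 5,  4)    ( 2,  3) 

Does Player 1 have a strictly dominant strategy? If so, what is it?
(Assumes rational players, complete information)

No strictly dominant strategy exists for Player 1

Work:
A strategy strictly dominates another if it gives a strictly higher payoff against every opponent action. Compare each pair of P1's strategies column-by-column:
  A vs B: [3 vs 5, 1 vs 7, 2 vs 2] → A does not strictly dominate B (column X: 3 ≤ 5)
  A vs C: [3 vs 4, 1 vs 5, 2 vs 2] → A does not strictly dominate C (column X: 3 ≤ 4)
  B vs A: [5 vs 3, 7 vs 1, 2 vs 2] → B does not strictly dominate A (column Z: 2 ≤ 2)
  B vs C: [5 vs 4, 7 vs 5, 2 vs 2] → B does not strictly dominate C (column Z: 2 ≤ 2)
  C vs A: [4 vs 3, 5 vs 1, 2 vs 2] → C does not strictly dominate A (column Z: 2 ≤ 2)
  C vs B: [4 vs 5, 5 vs 7, 2 vs 2] → C does not strictly dominate B (column X: 4 ≤ 5)
No single strategy strictly dominates all others → no strictly dominant strategy.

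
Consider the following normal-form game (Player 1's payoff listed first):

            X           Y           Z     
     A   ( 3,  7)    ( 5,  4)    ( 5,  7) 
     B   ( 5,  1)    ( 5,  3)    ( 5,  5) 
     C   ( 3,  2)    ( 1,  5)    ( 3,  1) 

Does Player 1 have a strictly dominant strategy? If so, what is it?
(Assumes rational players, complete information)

No strictly dominant strategy exists for Player 1

Work:
A strategy strictly dominates another if it gives a strictly higher payoff against every opponent action. Compare each pair of P1's strategies column-by-column:
  A vs B: [3 vs 5, 5 vs 5, 5 vs 5] → A does not strictly dominate B (column X: 3 ≤ 5)
  A vs C: [3 vs 3, 5 vs 1, 5 vs 3] → A does not strictly dominate C (column X: 3 ≤ 3)
  B vs A: [5 vs 3, 5 vs 5, 5 vs 5] → B does not strictly dominate A (column Y: 5 ≤ 5)
  B vs C: [5 vs 3, 5 vs 1, 5 vs 3] → B strictly dominates C
  C vs A: [3 vs 3, 1 vs 5, 3 vs 5] → C does not strictly dominate A (column X: 3 ≤ 3)
  C vs B: [3 vs 5, 1 vs 5, 3 vs 5] → C does not strictly dominate B (column X: 3 ≤ 5)
No single strategy strictly dominates all others → no strictly dominant strategy.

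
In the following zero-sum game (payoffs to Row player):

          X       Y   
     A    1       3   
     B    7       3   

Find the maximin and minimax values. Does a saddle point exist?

Maximin = 3, Minimax = 3, Saddle: True

Work:
Row minimums: [1, 3] → maximin = 3
Column maximums: [7, 3] → minimax = 3
Saddle point exists! Game value = 3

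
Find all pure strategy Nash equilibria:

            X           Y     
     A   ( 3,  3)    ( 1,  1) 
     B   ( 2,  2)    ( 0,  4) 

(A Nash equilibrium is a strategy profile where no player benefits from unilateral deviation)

Nash equilibrium: (A, X)

Work:
Best responses:
  P1 vs X: payoffs [3, 2] → best response A (payoff 3)
  P1 vs Y: payoffs [1, 0] → best response A (payoff 1)
  P2 vs A: payoffs [3, 1] → best response X (payoff 3)
  P2 vs B: payoffs [2, 4] → best response Y (payoff 4)
Mutual best responses: (A,X) → Nash equilibria.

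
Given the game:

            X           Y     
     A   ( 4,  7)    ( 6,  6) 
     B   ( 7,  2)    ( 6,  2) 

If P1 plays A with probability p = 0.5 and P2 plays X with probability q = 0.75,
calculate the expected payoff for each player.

E[P1] = 5.625, E[P2] = 4.375

Work:
E[P1] = p·q·π₁(A,X) + p·(1-q)·π₁(A,Y) + (1-p)·q·π₁(B,X) + (1-p)·(1-q)·π₁(B,Y)
= 0.5·0.75·4 + 0.5·0.25·6 + 0.5·0.75·7 + 0.5·0.25·6
= 5.625

E[P2] = 4.375 (similar calculation)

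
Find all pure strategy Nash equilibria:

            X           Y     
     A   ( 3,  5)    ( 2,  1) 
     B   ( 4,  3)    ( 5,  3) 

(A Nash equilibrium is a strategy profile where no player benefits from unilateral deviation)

Nash equilibrium: (B, X), (B, Y)

Work:
Best responses:
  P1 vs X: payoffs [3, 4] → best response B (payoff 4)
  P1 vs Y: payoffs [2, 5] → best response B (payoff 5)
  P2 vs A: payoffs [5, 1] → best response X (payoff 5)
  P2 vs B: payoffs [3, 3] → best response X/Y (payoff 3)
Mutual best responses: (B,X), (B,Y) → Nash equilibria.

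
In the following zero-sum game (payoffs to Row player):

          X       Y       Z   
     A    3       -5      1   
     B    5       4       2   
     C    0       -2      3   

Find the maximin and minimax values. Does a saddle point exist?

Maximin = 2, Minimax = 3, Saddle: False

Work:
Row minimums: [-5, 2, -2] → maximin = 2
Column maximums: [5, 4, 3] → minimax = 3
No saddle point (maximin ≠ minimax). Mixed strategy needed.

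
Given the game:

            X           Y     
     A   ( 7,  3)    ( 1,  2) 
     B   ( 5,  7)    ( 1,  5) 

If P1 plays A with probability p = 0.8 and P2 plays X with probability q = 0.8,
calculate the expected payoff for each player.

E[P1] = 5.48, E[P2] = 3.56

Work:
E[P1] = p·q·π₁(A,X) + p·(1-q)·π₁(A,Y) + (1-p)·q·π₁(B,X) + (1-p)·(1-q)·π₁(B,Y)
= 0.8·0.8·7 + 0.8·0.2·1 + 0.2·0.8·5 + 0.2·0.2·1
= 5.48

E[P2] = 3.56 (similar calculation)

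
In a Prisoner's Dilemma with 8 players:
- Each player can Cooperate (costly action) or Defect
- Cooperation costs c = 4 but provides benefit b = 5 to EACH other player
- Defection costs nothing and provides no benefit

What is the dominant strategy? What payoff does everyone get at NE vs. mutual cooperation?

Dominant: Defect; NE payoff = 0; Coop payoff = 31

Work:
Defect dominates (saves cost c = 4, benefit to others is external)
NE: All defect → everyone gets 0
If all cooperate: each receives (7)×5 - 4 = 31
Social dilemma: 31 > 0 but NE gives 0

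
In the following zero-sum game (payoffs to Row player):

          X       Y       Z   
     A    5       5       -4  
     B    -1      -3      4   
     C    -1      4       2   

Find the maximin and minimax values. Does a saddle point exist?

Maximin = -1, Minimax = 4, Saddle: False

Work:
Row minimums: [-4, -3, -1] → maximin = -1
Column maximums: [5, 5, 4] → minimax = 4
No saddle point (maximin ≠ minimax). Mixed strategy needed.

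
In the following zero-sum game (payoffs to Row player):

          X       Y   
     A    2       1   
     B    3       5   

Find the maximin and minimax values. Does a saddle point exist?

Maximin = 3, Minimax = 3, Saddle: True

Work:
Row minimums: [1, 3] → maximin = 3
Column maximums: [3, 5] → minimax = 3
Saddle point exists! Game value = 3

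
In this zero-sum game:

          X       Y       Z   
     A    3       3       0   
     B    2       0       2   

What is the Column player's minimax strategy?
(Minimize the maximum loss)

Column should play Z, value = 2

Work:
Column player minimizes Row's maximum payoff:
Column X: max payoff to Row = 3
Column Y: max payoff to Row = 3
Column Z: max payoff to Row = 2
Minimum is 2, achieved by column Z.
Minimax strategy: Z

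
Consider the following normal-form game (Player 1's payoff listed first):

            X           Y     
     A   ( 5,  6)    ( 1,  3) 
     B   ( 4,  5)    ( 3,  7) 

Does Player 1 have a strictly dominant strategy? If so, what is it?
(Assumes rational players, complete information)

No strictly dominant strategy exists for Player 1

Work:
A strategy strictly dominates another if it gives a strictly higher payoff against every opponent action. Compare each pair of P1's strategies column-by-column:
  A vs B: [5 vs 4, 1 vs 3] → A does not strictly dominate B (column Y: 1 ≤ 3)
  B vs A: [4 vs 5, 3 vs 1] → B does not strictly dominate A (column X: 4 ≤ 5)
No single strategy strictly dominates all others → no strictly dominant strategy.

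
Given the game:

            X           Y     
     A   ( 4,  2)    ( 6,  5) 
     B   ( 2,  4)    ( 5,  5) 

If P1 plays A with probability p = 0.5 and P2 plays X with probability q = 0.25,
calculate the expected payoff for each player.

E[P1] = 4.875, E[P2] = 4.5

Work:
E[P1] = p·q·π₁(A,X) + p·(1-q)·π₁(A,Y) + (1-p)·q·π₁(B,X) + (1-p)·(1-q)·π₁(B,Y)
= 0.5·0.25·4 + 0.5·0.75·6 + 0.5·0.25·2 + 0.5·0.75·5
= 4.875

E[P2] = 4.5 (similar calculation)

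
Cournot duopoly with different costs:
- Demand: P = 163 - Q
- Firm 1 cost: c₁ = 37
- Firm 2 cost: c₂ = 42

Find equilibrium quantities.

q₁* = 43.67, q₂* = 38.67

Work:
Reaction: q₁ = (163 - 37 - q₂)/2
Reaction: q₂ = (163 - 42 - q₁)/2
Solve simultaneously:
q₁* = (163 - 2×37 + 42)/3 = 43.67
q₂* = (163 - 2×42 + 37)/3 = 38.67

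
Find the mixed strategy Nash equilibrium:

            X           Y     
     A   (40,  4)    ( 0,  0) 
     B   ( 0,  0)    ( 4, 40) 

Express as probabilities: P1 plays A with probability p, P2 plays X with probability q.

p = 0.9091, q = 0.0909

Work:
Find probabilities that make opponent indifferent:
P2 chooses q to make P1 indifferent between A and B
P1 chooses p to make P2 indifferent between X and Y
Mixed NE: P1 plays (A: 0.9091, B: 0.0909), P2 plays (X: 0.0909, Y: 0.9091)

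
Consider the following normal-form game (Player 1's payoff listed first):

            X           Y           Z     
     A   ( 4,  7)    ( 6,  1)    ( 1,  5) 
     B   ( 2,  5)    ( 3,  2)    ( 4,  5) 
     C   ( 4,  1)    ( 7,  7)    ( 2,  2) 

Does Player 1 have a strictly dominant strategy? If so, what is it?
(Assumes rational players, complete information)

No strictly dominant strategy exists for Player 1

Work:
A strategy strictly dominates another if it gives a strictly higher payoff against every opponent action. Compare each pair of P1's strategies column-by-column:
  A vs B: [4 vs 2, 6 vs 3, 1 vs 4] → A does not strictly dominate B (column Z: 1 ≤ 4)
  A vs C: [4 vs 4, 6 vs 7, 1 vs 2] → A does not strictly dominate C (column X: 4 ≤ 4)
  B vs A: [2 vs 4, 3 vs 6, 4 vs 1] → B does not strictly dominate A (column X: 2 ≤ 4)
  B vs C: [2 vs 4, 3 vs 7, 4 vs 2] → B does not strictly dominate C (column X: 2 ≤ 4)
  C vs A: [4 vs 4, 7 vs 6, 2 vs 1] → C does not strictly dominate A (column X: 4 ≤ 4)
  C vs B: [4 vs 2, 7 vs 3, 2 vs 4] → C does not strictly dominate B (column Z: 2 ≤ 4)
No single strategy strictly dominates all others → no strictly dominant strategy.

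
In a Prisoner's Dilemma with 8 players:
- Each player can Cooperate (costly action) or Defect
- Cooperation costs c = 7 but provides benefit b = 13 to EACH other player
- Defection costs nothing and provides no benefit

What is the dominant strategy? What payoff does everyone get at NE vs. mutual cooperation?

Dominant: Defect; NE payoff = 0; Coop payoff = 84

Work:
Defect dominates (saves cost c = 7, benefit to others is external)
NE: All defect → everyone gets 0
If all cooperate: each receives (7)×13 - 7 = 84
Social dilemma: 84 > 0 but NE gives 0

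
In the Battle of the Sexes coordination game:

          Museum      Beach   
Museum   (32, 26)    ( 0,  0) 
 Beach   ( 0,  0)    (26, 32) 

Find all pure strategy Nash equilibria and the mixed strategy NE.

Pure NE: (Museum, Museum) and (Beach, Beach); Mixed NE: p = 0.5517, q = 0.4483

Work:
Check pure NE:
(Museum, Museum): (32, 26) - no unilateral deviation beneficial
(Beach, Beach): (26, 32) - no unilateral deviation beneficial
Mixed NE: P1 plays Museum with p = 0.5517, P2 plays Museum with q = 0.4483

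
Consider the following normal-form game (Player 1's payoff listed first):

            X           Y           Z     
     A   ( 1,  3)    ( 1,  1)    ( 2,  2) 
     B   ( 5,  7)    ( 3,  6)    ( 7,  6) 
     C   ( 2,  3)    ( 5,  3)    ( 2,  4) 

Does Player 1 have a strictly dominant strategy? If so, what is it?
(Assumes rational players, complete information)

No strictly dominant strategy exists for Player 1

Work:
A strategy strictly dominates another if it gives a strictly higher payoff against every opponent action. Compare each pair of P1's strategies column-by-column:
  A vs B: [1 vs 5, 1 vs 3, 2 vs 7] → A does not strictly dominate B (column X: 1 ≤ 5)
  A vs C: [1 vs 2, 1 vs 5, 2 vs 2] → A does not strictly dominate C (column X: 1 ≤ 2)
  B vs A: [5 vs 1, 3 vs 1, 7 vs 2] → B strictly dominates A
  B vs C: [5 vs 2, 3 vs 5, 7 vs 2] → B does not strictly dominate C (column Y: 3 ≤ 5)
  C vs A: [2 vs 1, 5 vs 1, 2 vs 2] → C does not strictly dominate A (column Z: 2 ≤ 2)
  C vs B: [2 vs 5, 5 vs 3, 2 vs 7] → C does not strictly dominate B (column X: 2 ≤ 5)
No single strategy strictly dominates all others → no strictly dominant strategy.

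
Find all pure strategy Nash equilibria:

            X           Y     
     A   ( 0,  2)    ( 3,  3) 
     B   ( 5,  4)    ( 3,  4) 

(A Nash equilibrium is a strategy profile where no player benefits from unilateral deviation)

Nash equilibrium: (A, Y), (B, X), (B, Y)

Work:
Best responses:
  P1 vs X: payoffs [0, 5] → best response B (payoff 5)
  P1 vs Y: payoffs [3, 3] → best response A/B (payoff 3)
  P2 vs A: payoffs [2, 3] → best response Y (payoff 3)
  P2 vs B: payoffs [4, 4] → best response X/Y (payoff 4)
Mutual best responses: (A,Y), (B,X), (B,Y) → Nash equilibria.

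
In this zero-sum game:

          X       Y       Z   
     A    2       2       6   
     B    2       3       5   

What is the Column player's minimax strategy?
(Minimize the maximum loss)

Column should play X, value = 2

Work:
Column player minimizes Row's maximum payoff:
Column X: max payoff to Row = 2
Column Y: max payoff to Row = 3
Column Z: max payoff to Row = 6
Minimum is 2, achieved by column X.
Minimax strategy: X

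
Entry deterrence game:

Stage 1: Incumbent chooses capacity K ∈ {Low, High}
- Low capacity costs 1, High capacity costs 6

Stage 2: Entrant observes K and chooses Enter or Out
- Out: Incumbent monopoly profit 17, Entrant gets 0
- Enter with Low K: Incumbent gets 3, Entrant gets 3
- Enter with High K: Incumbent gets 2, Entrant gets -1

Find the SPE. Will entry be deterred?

SPE: (High, Enter|Low, Out|High); Entry deterred. Incumbent net profit = 11

Work:
After Low K: Entrant enters (3 > 0)
After High K: Entrant stays out (-1 < 0)
Incumbent: Low → 3−1=2, High → 17−6=11
Incumbent chooses High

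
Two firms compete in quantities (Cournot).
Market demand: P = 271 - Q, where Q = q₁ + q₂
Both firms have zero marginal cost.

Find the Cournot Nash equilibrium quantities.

q₁* = q₂* = 90.33; P* = 90.33

Work:
Profit: π_i = P·q_i = (a - q_i - q_j)·q_i
FOC: ∂π_i/∂q_i = a - 2q_i - q_j = 0
Reaction function: q_i = (271 - q_j)/2
Symmetry: q* = 271/3 = 90.33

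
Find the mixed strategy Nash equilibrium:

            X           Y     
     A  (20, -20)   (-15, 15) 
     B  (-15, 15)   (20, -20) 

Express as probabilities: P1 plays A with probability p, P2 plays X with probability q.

p = 0.5, q = 0.5

Work:
Find probabilities that make opponent indifferent:
P2 chooses q to make P1 indifferent between A and B
P1 chooses p to make P2 indifferent between X and Y
Mixed NE: P1 plays (A: 0.5, B: 0.5), P2 plays (X: 0.5, Y: 0.5)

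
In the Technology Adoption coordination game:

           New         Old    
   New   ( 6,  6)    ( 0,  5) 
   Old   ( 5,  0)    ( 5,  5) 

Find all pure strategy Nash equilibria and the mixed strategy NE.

Pure NE: (New, New) and (Old, Old); Mixed NE: p = 0.8333, q = 0.8333

Work:
Check pure NE:
(New, New): (6, 6) - no unilateral deviation beneficial
(Old, Old): (5, 5) - no unilateral deviation beneficial
Mixed NE: P1 plays New with p = 0.8333, P2 plays New with q = 0.8333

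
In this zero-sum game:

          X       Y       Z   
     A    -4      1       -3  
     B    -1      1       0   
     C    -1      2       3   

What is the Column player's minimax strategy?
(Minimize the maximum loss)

Column should play X, value = -1

Work:
Column player minimizes Row's maximum payoff:
Column X: max payoff to Row = -1
Column Y: max payoff to Row = 2
Column Z: max payoff to Row = 3
Minimum is -1, achieved by column X.
Minimax strategy: X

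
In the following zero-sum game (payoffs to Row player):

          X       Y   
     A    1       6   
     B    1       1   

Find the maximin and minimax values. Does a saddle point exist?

Maximin = 1, Minimax = 1, Saddle: True

Work:
Row minimums: [1, 1] → maximin = 1
Column maximums: [1, 6] → minimax = 1
Saddle point exists! Game value = 1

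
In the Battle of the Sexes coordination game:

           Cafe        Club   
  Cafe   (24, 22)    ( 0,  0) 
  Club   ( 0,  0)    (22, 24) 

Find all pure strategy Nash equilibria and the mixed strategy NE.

Pure NE: (Cafe, Cafe) and (Club, Club); Mixed NE: p = 0.5217, q = 0.4783

Work:
Check pure NE:
(Cafe, Cafe): (24, 22) - no unilateral deviation beneficial
(Club, Club): (22, 24) - no unilateral deviation beneficial
Mixed NE: P1 plays Cafe with p = 0.5217, P2 plays Cafe with q = 0.4783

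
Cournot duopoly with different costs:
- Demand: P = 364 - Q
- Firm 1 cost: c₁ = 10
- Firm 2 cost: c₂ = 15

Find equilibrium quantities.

q₁* = 119.67, q₂* = 114.67

Work:
Reaction: q₁ = (364 - 10 - q₂)/2
Reaction: q₂ = (364 - 15 - q₁)/2
Solve simultaneously:
q₁* = (364 - 2×10 + 15)/3 = 119.67
q₂* = (364 - 2×15 + 10)/3 = 114.67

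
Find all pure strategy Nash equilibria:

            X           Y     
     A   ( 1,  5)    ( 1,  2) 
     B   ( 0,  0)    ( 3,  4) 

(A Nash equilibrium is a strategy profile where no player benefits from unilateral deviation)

Nash equilibrium: (A, X), (B, Y)

Work:
Best responses:
  P1 vs X: payoffs [1, 0] → best response A (payoff 1)
  P1 vs Y: payoffs [1, 3] → best response B (payoff 3)
  P2 vs A: payoffs [5, 2] → best response X (payoff 5)
  P2 vs B: payoffs [0, 4] → best response Y (payoff 4)
Mutual best responses: (A,X), (B,Y) → Nash equilibria.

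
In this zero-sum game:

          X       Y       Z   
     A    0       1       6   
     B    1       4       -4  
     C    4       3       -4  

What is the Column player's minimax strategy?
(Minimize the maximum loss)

Column should play X or Y (all achieve the minimum), value = 4

Work:
Column player minimizes Row's maximum payoff:
Column X: max payoff to Row = 4
Column Y: max payoff to Row = 4
Column Z: max payoff to Row = 6
Minimum is 4, achieved by columns X, Y (tied).
Each of X or Y is a minimax strategy.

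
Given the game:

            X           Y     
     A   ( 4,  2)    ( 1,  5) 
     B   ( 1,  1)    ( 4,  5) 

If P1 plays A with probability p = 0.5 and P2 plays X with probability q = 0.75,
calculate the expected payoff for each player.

E[P1] = 2.5, E[P2] = 2.375

Work:
E[P1] = p·q·π₁(A,X) + p·(1-q)·π₁(A,Y) + (1-p)·q·π₁(B,X) + (1-p)·(1-q)·π₁(B,Y)
= 0.5·0.75·4 + 0.5·0.25·1 + 0.5·0.75·1 + 0.5·0.25·4
= 2.5

E[P2] = 2.375 (similar calculation)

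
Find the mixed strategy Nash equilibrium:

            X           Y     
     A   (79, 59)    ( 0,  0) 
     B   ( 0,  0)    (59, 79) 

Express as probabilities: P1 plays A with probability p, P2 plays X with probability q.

p = 0.5725, q = 0.4275

Work:
Find probabilities that make opponent indifferent:
P2 chooses q to make P1 indifferent between A and B
P1 chooses p to make P2 indifferent between X and Y
Mixed NE: P1 plays (A: 0.5725, B: 0.4275), P2 plays (X: 0.4275, Y: 0.5725)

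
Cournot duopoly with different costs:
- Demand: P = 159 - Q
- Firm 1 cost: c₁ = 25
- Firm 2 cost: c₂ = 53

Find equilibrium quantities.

q₁* = 54.0, q₂* = 26.0

Work:
Reaction: q₁ = (159 - 25 - q₂)/2
Reaction: q₂ = (159 - 53 - q₁)/2
Solve simultaneously:
q₁* = (159 - 2×25 + 53)/3 = 54.0
q₂* = (159 - 2×53 + 25)/3 = 26.0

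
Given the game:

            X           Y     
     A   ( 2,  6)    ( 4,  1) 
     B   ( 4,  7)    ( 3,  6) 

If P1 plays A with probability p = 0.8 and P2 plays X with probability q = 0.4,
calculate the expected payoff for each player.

E[P1] = 3.24, E[P2] = 3.68

Work:
E[P1] = p·q·π₁(A,X) + p·(1-q)·π₁(A,Y) + (1-p)·q·π₁(B,X) + (1-p)·(1-q)·π₁(B,Y)
= 0.8·0.4·2 + 0.8·0.6·4 + 0.2·0.4·4 + 0.2·0.6·3
= 3.24

E[P2] = 3.68 (similar calculation)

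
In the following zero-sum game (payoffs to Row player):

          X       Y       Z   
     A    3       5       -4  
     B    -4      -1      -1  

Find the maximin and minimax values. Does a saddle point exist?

Maximin = -4, Minimax = -1, Saddle: False

Work:
Row minimums: [-4, -4] → maximin = -4
Column maximums: [3, 5, -1] → minimax = -1
No saddle point (maximin ≠ minimax). Mixed strategy needed.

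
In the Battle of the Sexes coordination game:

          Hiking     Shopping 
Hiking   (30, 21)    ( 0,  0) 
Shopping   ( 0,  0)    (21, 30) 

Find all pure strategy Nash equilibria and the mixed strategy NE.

Pure NE: (Hiking, Hiking) and (Shopping, Shopping); Mixed NE: p = 0.5882, q = 0.4118

Work:
Check pure NE:
(Hiking, Hiking): (30, 21) - no unilateral deviation beneficial
(Shopping, Shopping): (21, 30) - no unilateral deviation beneficial
Mixed NE: P1 plays Hiking with p = 0.5882, P2 plays Hiking with q = 0.4118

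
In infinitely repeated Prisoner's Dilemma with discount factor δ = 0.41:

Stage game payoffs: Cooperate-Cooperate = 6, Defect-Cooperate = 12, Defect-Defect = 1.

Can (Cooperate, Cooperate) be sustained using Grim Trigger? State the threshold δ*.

δ* = 0.5455; since δ = 0.41 < 0.5455, cooperation cannot be sustained

Work:
For Grim Trigger:
Cooperate forever: 6/(1-δ)
Defect then punished: 12 + 1·δ/(1-δ)
Need: 6/(1-δ) ≥ 12 + 1·δ/(1-δ)
Solving: δ ≥ (T-R)/(T-P) = (12-6)/(12-1) = 0.5455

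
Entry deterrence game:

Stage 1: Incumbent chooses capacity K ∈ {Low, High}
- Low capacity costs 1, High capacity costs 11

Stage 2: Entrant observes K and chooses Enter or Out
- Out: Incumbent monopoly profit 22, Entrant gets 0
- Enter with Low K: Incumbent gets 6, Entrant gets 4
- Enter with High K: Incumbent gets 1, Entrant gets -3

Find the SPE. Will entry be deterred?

SPE: (High, Enter|Low, Out|High); Entry deterred. Incumbent net profit = 11

Work:
After Low K: Entrant enters (4 > 0)
After High K: Entrant stays out (-3 < 0)
Incumbent: Low → 6−1=5, High → 22−11=11
Incumbent chooses High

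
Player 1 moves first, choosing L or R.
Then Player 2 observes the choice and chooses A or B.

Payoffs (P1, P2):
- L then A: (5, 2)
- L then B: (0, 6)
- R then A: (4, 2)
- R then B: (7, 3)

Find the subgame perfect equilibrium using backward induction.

P1 plays R, P2 plays B after L and B after R; Payoff (7, 3)

Work:
Backward induction:
After L: P2 chooses B → P1 gets 0
After R: P2 chooses B → P1 gets 7
P1 chooses R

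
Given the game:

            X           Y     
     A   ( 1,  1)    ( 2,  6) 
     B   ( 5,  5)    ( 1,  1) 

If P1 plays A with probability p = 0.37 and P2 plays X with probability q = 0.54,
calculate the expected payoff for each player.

E[P1] = 2.531, E[P2] = 3.2118

Work:
E[P1] = p·q·π₁(A,X) + p·(1-q)·π₁(A,Y) + (1-p)·q·π₁(B,X) + (1-p)·(1-q)·π₁(B,Y)
= 0.37·0.54·1 + 0.37·0.46·2 + 0.63·0.54·5 + 0.63·0.46·1
= 2.531

E[P2] = 3.2118 (similar calculation)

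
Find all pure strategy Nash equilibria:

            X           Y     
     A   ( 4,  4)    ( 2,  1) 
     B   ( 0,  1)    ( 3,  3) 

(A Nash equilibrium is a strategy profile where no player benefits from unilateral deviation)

Nash equilibrium: (A, X), (B, Y)

Work:
Best responses:
  P1 vs X: payoffs [4, 0] → best response A (payoff 4)
  P1 vs Y: payoffs [2, 3] → best response B (payoff 3)
  P2 vs A: payoffs [4, 1] → best response X (payoff 4)
  P2 vs B: payoffs [1, 3] → best response Y (payoff 3)
Mutual best responses: (A,X), (B,Y) → Nash equilibria.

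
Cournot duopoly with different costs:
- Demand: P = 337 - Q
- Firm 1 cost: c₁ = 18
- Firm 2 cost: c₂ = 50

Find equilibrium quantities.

q₁* = 117.0, q₂* = 85.0

Work:
Reaction: q₁ = (337 - 18 - q₂)/2
Reaction: q₂ = (337 - 50 - q₁)/2
Solve simultaneously:
q₁* = (337 - 2×18 + 50)/3 = 117.0
q₂* = (337 - 2×50 + 18)/3 = 85.0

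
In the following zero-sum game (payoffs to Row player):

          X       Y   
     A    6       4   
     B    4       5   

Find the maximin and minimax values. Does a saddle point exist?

Maximin = 4, Minimax = 5, Saddle: False

Work:
Row minimums: [4, 4] → maximin = 4
Column maximums: [6, 5] → minimax = 5
No saddle point (maximin ≠ minimax). Mixed strategy needed.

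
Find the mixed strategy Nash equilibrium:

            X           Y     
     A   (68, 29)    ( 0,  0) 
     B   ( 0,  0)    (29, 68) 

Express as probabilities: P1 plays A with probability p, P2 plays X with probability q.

p = 0.701, q = 0.299

Work:
Find probabilities that make opponent indifferent:
P2 chooses q to make P1 indifferent between A and B
P1 chooses p to make P2 indifferent between X and Y
Mixed NE: P1 plays (A: 0.701, B: 0.299), P2 plays (X: 0.299, Y: 0.701)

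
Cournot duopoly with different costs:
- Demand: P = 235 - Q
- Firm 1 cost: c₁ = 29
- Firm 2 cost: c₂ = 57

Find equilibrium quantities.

q₁* = 78.0, q₂* = 50.0

Work:
Reaction: q₁ = (235 - 29 - q₂)/2
Reaction: q₂ = (235 - 57 - q₁)/2
Solve simultaneously:
q₁* = (235 - 2×29 + 57)/3 = 78.0
q₂* = (235 - 2×57 + 29)/3 = 50.0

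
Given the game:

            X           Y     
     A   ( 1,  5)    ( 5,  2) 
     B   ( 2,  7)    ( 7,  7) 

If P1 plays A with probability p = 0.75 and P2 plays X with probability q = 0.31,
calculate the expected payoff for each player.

E[P1] = 4.1825, E[P2] = 3.9475

Work:
E[P1] = p·q·π₁(A,X) + p·(1-q)·π₁(A,Y) + (1-p)·q·π₁(B,X) + (1-p)·(1-q)·π₁(B,Y)
= 0.75·0.31·1 + 0.75·0.69·5 + 0.25·0.31·2 + 0.25·0.69·7
= 4.1825

E[P2] = 3.9475 (similar calculation)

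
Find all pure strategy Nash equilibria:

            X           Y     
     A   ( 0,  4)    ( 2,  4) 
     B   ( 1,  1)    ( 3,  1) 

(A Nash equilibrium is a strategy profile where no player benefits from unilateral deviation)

Nash equilibrium: (B, X), (B, Y)

Work:
Best responses:
  P1 vs X: payoffs [0, 1] → best response B (payoff 1)
  P1 vs Y: payoffs [2, 3] → best response B (payoff 3)
  P2 vs A: payoffs [4, 4] → best response X/Y (payoff 4)
  P2 vs B: payoffs [1, 1] → best response X/Y (payoff 1)
Mutual best responses: (B,X), (B,Y) → Nash equilibria.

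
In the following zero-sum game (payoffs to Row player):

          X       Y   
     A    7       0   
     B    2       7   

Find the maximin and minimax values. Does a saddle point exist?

Maximin = 2, Minimax = 7, Saddle: False

Work:
Row minimums: [0, 2] → maximin = 2
Column maximums: [7, 7] → minimax = 7
No saddle point (maximin ≠ minimax). Mixed strategy needed.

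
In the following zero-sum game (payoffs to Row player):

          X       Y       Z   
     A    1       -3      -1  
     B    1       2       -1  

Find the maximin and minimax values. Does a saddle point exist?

Maximin = -1, Minimax = -1, Saddle: True

Work:
Row minimums: [-3, -1] → maximin = -1
Column maximums: [1, 2, -1] → minimax = -1
Saddle point exists! Game value = -1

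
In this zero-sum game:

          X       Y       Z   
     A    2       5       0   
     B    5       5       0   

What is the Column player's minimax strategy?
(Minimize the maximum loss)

Column should play Z, value = 0

Work:
Column player minimizes Row's maximum payoff:
Column X: max payoff to Row = 5
Column Y: max payoff to Row = 5
Column Z: max payoff to Row = 0
Minimum is 0, achieved by column Z.
Minimax strategy: Z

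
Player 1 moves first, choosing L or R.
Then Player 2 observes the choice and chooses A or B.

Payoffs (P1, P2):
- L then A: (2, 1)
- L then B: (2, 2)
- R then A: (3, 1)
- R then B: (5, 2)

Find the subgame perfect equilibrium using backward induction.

P1 plays R, P2 plays B after L and B after R; Payoff (5, 2)

Work:
Backward induction:
After L: P2 chooses B → P1 gets 2
After R: P2 chooses B → P1 gets 5
P1 chooses R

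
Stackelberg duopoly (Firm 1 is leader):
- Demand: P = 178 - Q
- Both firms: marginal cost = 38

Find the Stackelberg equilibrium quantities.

q₁* (leader) = 70.0, q₂* (follower) = 35.0

Work:
Follower's reaction: q₂ = (a - c - q₁)/2
Leader substitutes: π₁ = q₁·(a - q₁ - (a-c-q₁)/2 - c)
FOC: q₁* = (178 - 38)/2 = 70.00
Then: q₂* = (178 - 38 - 70.0)/2 = 35.00
Leader has first-mover advantage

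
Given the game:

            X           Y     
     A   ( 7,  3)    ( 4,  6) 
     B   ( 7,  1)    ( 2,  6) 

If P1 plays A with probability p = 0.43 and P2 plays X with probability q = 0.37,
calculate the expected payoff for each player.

E[P1] = 4.3918, E[P2] = 4.4682

Work:
E[P1] = p·q·π₁(A,X) + p·(1-q)·π₁(A,Y) + (1-p)·q·π₁(B,X) + (1-p)·(1-q)·π₁(B,Y)
= 0.43·0.37·7 + 0.43·0.63·4 + 0.57·0.37·7 + 0.57·0.63·2
= 4.3918

E[P2] = 4.4682 (similar calculation)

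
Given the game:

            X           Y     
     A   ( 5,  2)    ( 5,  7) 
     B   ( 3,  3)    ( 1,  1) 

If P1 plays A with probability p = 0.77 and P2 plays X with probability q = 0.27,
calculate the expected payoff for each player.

E[P1] = 4.2042, E[P2] = 4.7047

Work:
E[P1] = p·q·π₁(A,X) + p·(1-q)·π₁(A,Y) + (1-p)·q·π₁(B,X) + (1-p)·(1-q)·π₁(B,Y)
= 0.77·0.27·5 + 0.77·0.73·5 + 0.23·0.27·3 + 0.23·0.73·1
= 4.2042

E[P2] = 4.7047 (similar calculation)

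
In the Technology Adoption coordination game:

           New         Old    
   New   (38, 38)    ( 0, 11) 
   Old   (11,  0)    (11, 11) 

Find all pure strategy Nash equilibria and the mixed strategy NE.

Pure NE: (New, New) and (Old, Old); Mixed NE: p = 0.2895, q = 0.2895

Work:
Check pure NE:
(New, New): (38, 38) - no unilateral deviation beneficial
(Old, Old): (11, 11) - no unilateral deviation beneficial
Mixed NE: P1 plays New with p = 0.2895, P2 plays New with q = 0.2895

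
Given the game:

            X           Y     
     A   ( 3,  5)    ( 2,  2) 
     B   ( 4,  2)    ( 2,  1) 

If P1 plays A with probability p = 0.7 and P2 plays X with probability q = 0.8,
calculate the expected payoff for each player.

E[P1] = 3.04, E[P2] = 3.62

Work:
E[P1] = p·q·π₁(A,X) + p·(1-q)·π₁(A,Y) + (1-p)·q·π₁(B,X) + (1-p)·(1-q)·π₁(B,Y)
= 0.7·0.8·3 + 0.7·0.2·2 + 0.3·0.8·4 + 0.3·0.2·2
= 3.04

E[P2] = 3.62 (similar calculation)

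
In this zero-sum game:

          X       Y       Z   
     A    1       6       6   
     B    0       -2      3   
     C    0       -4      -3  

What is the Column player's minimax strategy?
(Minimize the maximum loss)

Column should play X, value = 1

Work:
Column player minimizes Row's maximum payoff:
Column X: max payoff to Row = 1
Column Y: max payoff to Row = 6
Column Z: max payoff to Row = 6
Minimum is 1, achieved by column X.
Minimax strategy: X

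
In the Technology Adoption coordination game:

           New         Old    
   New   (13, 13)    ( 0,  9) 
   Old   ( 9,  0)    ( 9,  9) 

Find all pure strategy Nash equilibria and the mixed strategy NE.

Pure NE: (New, New) and (Old, Old); Mixed NE: p = 0.6923, q = 0.6923

Work:
Check pure NE:
(New, New): (13, 13) - no unilateral deviation beneficial
(Old, Old): (9, 9) - no unilateral deviation beneficial
Mixed NE: P1 plays New with p = 0.6923, P2 plays New with q = 0.6923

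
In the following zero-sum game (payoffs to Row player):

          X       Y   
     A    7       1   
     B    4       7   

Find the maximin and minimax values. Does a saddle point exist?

Maximin = 4, Minimax = 7, Saddle: False

Work:
Row minimums: [1, 4] → maximin = 4
Column maximums: [7, 7] → minimax = 7
No saddle point (maximin ≠ minimax). Mixed strategy needed.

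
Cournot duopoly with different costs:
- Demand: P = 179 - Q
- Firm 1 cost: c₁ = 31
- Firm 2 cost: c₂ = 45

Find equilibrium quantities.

q₁* = 54.0, q₂* = 40.0

Work:
Reaction: q₁ = (179 - 31 - q₂)/2
Reaction: q₂ = (179 - 45 - q₁)/2
Solve simultaneously:
q₁* = (179 - 2×31 + 45)/3 = 54.0
q₂* = (179 - 2×45 + 31)/3 = 40.0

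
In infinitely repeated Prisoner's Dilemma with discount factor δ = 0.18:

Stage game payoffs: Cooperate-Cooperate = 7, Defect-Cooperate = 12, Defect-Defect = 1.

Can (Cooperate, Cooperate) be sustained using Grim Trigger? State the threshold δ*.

δ* = 0.4545; since δ = 0.18 < 0.4545, cooperation cannot be sustained

Work:
For Grim Trigger:
Cooperate forever: 7/(1-δ)
Defect then punished: 12 + 1·δ/(1-δ)
Need: 7/(1-δ) ≥ 12 + 1·δ/(1-δ)
Solving: δ ≥ (T-R)/(T-P) = (12-7)/(12-1) = 0.4545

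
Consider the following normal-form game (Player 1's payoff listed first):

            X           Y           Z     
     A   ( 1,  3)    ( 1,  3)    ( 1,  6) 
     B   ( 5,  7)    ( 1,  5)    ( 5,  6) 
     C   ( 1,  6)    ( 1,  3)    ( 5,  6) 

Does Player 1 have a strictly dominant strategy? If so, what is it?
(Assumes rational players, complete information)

No strictly dominant strategy exists for Player 1

Work:
A strategy strictly dominates another if it gives a strictly higher payoff against every opponent action. Compare each pair of P1's strategies column-by-column:
  A vs B: [1 vs 5, 1 vs 1, 1 vs 5] → A does not strictly dominate B (column X: 1 ≤ 5)
  A vs C: [1 vs 1, 1 vs 1, 1 vs 5] → A does not strictly dominate C (column X: 1 ≤ 1)
  B vs A: [5 vs 1, 1 vs 1, 5 vs 1] → B does not strictly dominate A (column Y: 1 ≤ 1)
  B vs C: [5 vs 1, 1 vs 1, 5 vs 5] → B does not strictly dominate C (column Y: 1 ≤ 1)
  C vs A: [1 vs 1, 1 vs 1, 5 vs 1] → C does not strictly dominate A (column X: 1 ≤ 1)
  C vs B: [1 vs 5, 1 vs 1, 5 vs 5] → C does not strictly dominate B (column X: 1 ≤ 5)
No single strategy strictly dominates all others → no strictly dominant strategy.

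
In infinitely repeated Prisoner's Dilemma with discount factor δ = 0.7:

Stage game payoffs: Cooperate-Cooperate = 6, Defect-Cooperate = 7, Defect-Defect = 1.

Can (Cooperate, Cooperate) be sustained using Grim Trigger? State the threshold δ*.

δ* = 0.1667; since δ = 0.7 ≥ 0.1667, cooperation can be sustained

Work:
For Grim Trigger:
Cooperate forever: 6/(1-δ)
Defect then punished: 7 + 1·δ/(1-δ)
Need: 6/(1-δ) ≥ 7 + 1·δ/(1-δ)
Solving: δ ≥ (T-R)/(T-P) = (7-6)/(7-1) = 0.1667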